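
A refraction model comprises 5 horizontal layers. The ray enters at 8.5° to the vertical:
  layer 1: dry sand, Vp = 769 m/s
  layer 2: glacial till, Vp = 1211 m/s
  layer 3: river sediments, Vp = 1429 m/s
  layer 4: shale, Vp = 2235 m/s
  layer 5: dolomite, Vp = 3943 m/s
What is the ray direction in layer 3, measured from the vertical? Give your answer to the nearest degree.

16°

Snell's law across each interface conserves sin θ / V, so sin θ_3 = V_3·sin θ₁/V₁.
sin θ_3 = 1429 × sin 8.5° / 769 = 0.2747.
θ_3 = 15.94° from the vertical.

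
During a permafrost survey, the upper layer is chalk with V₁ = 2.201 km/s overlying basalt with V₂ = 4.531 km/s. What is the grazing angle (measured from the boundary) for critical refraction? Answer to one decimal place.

60.9°

At critical incidence the refracted ray runs along the interface (θ₂ = 90°), so sin θ_c = V₁/V₂.
θ_c = arcsin(2.201/4.531) = arcsin 0.4858 = 29.06°.
Measured from the interface: 90° − 29.06° = 60.94°.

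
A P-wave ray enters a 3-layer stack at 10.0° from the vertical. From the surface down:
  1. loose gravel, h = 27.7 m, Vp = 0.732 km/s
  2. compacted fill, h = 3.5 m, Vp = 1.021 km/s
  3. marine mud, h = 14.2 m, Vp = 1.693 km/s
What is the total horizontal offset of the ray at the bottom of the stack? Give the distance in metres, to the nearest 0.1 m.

12.0 m

Ray parameter p = sin 10.0° / 0.732 km/s = 2.3722e-01 s/km.
Layer 1: θ = 10.00°; offset = 27.7·tan 10.00° = 4.884 m.
Layer 2: sin θ = p·1.021 = 0.2422 → θ = 14.02°; offset = 3.5·tan 14.02° = 0.874 m.
Layer 3: sin θ = p·1.693 = 0.4016 → θ = 23.68°; offset = 14.2·tan 23.68° = 6.227 m.
Total horizontal offset = 11.985 m.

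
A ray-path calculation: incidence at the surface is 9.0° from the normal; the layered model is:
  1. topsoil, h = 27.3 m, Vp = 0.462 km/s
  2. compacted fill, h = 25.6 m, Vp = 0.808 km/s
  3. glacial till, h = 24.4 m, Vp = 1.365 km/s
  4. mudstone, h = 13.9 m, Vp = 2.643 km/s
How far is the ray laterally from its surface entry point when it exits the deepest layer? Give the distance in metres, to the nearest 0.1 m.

p = sin θ₁/V₁ = sin 9.0°/0.462 = 3.3860e-01 s/km is conserved through the stack.
Layer 1: θ = 9.00°; offset = 27.3·tan 9.00° = 4.324 m.
Layer 2: sin θ = p·0.808 = 0.2736 → θ = 15.88°; offset = 25.6·tan 15.88° = 7.282 m.
Layer 3: sin θ = p·1.365 = 0.4622 → θ = 27.53°; offset = 24.4·tan 27.53° = 12.717 m.
Layer 4: sin θ = p·2.643 = 0.8949 → θ = 63.50°; offset = 13.9·tan 63.50° = 27.878 m.
Σ offsets = 52.201 m.

52.2 m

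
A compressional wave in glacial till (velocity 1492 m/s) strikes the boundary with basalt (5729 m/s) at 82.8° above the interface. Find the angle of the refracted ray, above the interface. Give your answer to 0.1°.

61.2°

Convert to the normal: θ₁ = 90° − 82.8° = 7.2°.
sin θ₁/V₁ = sin θ₂/V₂ ⇒ sin θ₂ = 5729·sin 7.2°/1492 = 5729·0.1253/1492 = 0.4813.
θ₂ = sin⁻¹(0.4813) = 28.77° (from vertical).
From the interface: 90° − 28.77° = 61.23°.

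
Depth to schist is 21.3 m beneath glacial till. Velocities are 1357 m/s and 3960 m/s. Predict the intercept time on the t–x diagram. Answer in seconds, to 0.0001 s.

0.0295 s

tᵢ = 2h·√(V₂²−V₁²)/(V₁V₂).
√(V₂²−V₁²) = √(3960²−1357²) = 3720.2 m/s.
tᵢ = 2·21.3·3720.2/(1357·3960) = 0.02949 s.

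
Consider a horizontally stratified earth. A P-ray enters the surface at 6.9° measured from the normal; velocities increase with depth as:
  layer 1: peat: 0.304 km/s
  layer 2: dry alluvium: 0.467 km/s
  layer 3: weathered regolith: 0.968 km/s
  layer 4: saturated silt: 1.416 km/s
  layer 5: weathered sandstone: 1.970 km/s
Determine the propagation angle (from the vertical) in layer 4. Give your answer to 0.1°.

34.0°

Snell's law across each interface conserves sin θ / V, so sin θ_4 = V_4·sin θ₁/V₁.
sin θ_4 = 1.416 × sin 6.9° / 0.304 = 0.5596.
θ_4 = arcsin 0.5596 = 34.03°.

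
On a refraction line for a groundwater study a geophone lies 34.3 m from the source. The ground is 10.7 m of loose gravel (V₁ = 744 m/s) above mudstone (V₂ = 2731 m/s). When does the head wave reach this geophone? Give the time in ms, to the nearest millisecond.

θ_c = arcsin(V₁/V₂) = arcsin(744/2731) = 15.81°, cos θ_c = 0.9622.
Intercept time tᵢ = 2h cos θ_c / V₁ = 2·10.7·0.9622/744 = 0.02768 s.
t = x/V₂ + tᵢ = 34.3/2731 + 0.02768 = 0.04024 s.

40 ms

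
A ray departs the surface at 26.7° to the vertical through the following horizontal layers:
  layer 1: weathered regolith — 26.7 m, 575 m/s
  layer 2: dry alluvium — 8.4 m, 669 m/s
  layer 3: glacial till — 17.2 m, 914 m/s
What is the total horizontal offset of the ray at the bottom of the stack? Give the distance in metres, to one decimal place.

Apply Snell's law at each interface; in layer i the horizontal offset is hᵢ·tan θᵢ.
Layer 1: θ = 26.70°; offset = 26.7·tan 26.70° = 13.429 m.
Layer 2: sin θ = 669·sin 26.7°/575 = 0.5228, θ = 31.52°; offset = 8.4·tan 31.52° = 5.151 m.
Layer 3: sin θ = 914·sin 26.7°/575 = 0.7142, θ = 45.58°; offset = 17.2·tan 45.58° = 17.551 m.
Σ offsets = 36.131 m.

36.1 m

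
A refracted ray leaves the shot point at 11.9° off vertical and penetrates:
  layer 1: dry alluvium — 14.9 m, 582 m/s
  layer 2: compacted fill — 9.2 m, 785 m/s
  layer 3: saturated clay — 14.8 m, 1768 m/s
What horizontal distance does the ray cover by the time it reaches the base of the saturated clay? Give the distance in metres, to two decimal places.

Ray parameter p = sin 11.9° / 582 m/s = 3.5430e-04 s/m.
Layer 1: θ = 11.90°; offset = 14.9·tan 11.90° = 3.1399 m.
Layer 2: sin θ = p·785 = 0.2781 → θ = 16.15°; offset = 9.2·tan 16.15° = 2.6639 m.
Layer 3: sin θ = p·1768 = 0.6264 → θ = 38.79°; offset = 14.8·tan 38.79° = 11.8934 m.
Σ offsets = 17.6972 m.

17.70 m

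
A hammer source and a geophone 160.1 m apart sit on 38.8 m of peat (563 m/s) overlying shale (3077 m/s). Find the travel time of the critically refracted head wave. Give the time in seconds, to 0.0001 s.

θ_c = arcsin(V₁/V₂) = arcsin(563/3077) = 10.54°, cos θ_c = 0.9831.
Intercept time tᵢ = 2h cos θ_c / V₁ = 2·38.8·0.9831/563 = 0.13551 s.
t = x/V₂ + tᵢ = 160.1/3077 + 0.13551 = 0.18754 s.

0.1875 s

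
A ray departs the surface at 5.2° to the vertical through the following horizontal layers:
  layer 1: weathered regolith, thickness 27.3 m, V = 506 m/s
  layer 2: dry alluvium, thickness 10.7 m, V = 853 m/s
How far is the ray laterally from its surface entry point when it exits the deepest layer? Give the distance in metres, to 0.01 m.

Apply Snell's law at each interface; in layer i the horizontal offset is hᵢ·tan θᵢ.
Layer 1: θ = 5.20°; offset = 27.3·tan 5.20° = 2.4845 m.
Layer 2: sin θ = 853·sin 5.2°/506 = 0.1528, θ = 8.79°; offset = 10.7·tan 8.79° = 1.6542 m.
Σ offsets = 4.1387 m.

4.14 m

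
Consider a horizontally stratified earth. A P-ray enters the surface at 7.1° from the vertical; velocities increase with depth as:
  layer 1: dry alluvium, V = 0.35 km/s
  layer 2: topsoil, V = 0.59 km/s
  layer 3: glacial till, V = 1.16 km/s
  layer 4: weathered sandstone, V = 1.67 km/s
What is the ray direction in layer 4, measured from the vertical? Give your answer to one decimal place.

Snell's law across each interface conserves sin θ / V, so sin θ_4 = V_4·sin θ₁/V₁.
sin θ_4 = 1.67 × sin 7.1° / 0.35 = 0.5898.
θ_4 = arcsin 0.5898 = 36.14°.

36.1°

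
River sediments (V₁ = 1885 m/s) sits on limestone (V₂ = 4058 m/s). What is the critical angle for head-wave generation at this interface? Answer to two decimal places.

At critical incidence the refracted ray runs along the interface (θ₂ = 90°), so sin θ_c = V₁/V₂.
θ_c = arcsin(1885/4058) = arcsin 0.4645 = 27.68°.

27.68°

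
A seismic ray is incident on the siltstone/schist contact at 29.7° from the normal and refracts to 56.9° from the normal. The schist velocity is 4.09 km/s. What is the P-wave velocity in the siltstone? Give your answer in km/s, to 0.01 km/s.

sin 29.7° = 0.4955; sin 56.9° = 0.8377.
V₁ = V₂·(sin θ₁/sin θ₂) = 4.09·(0.4955/0.8377) = 2.42 km/s.

2.42 km/s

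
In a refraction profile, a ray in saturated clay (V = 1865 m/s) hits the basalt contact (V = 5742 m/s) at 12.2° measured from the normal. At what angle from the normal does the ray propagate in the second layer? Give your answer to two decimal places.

40.59°

Snell's law: sin θ₂ = (V₂/V₁)·sin θ₁ = (5742/1865)·sin 12.2° = 0.6506.
θ₂ = arcsin 0.6506 = 40.59° from the normal.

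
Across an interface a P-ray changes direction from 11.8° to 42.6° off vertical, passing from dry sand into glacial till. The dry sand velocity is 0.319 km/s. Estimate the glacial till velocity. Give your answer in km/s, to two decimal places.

Snell's law: sin 11.8°/V₁ = sin 42.6°/V₂.
V₂ = V₁·sin 42.6°/sin 11.8° = 0.319 × 3.3100 = 1.06 km/s.

1.06 km/s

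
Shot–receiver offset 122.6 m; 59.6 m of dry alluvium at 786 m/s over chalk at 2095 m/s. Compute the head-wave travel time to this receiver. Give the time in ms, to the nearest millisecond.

199 ms

θ_c = arcsin(V₁/V₂) = arcsin(786/2095) = 22.04°, cos θ_c = 0.9270.
Intercept time tᵢ = 2h cos θ_c / V₁ = 2·59.6·0.9270/786 = 0.14058 s.
t = x/V₂ + tᵢ = 122.6/2095 + 0.14058 = 0.19910 s.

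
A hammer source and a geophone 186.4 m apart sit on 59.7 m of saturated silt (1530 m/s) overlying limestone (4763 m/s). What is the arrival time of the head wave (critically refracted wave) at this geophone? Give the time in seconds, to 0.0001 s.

0.1130 s

θ_c = arcsin(V₁/V₂) = arcsin(1530/4763) = 18.74°, cos θ_c = 0.9470.
Intercept time tᵢ = 2h cos θ_c / V₁ = 2·59.7·0.9470/1530 = 0.07390 s.
t = x/V₂ + tᵢ = 186.4/4763 + 0.07390 = 0.11304 s.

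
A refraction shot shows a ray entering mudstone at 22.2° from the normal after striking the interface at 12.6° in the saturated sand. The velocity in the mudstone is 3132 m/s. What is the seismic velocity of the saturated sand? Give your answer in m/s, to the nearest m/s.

Snell's law: sin 12.6°/V₁ = sin 22.2°/V₂.
V₁ = V₂·sin 12.6°/sin 22.2° = 3132 × 0.5773 = 1808.23 m/s.

1808 m/s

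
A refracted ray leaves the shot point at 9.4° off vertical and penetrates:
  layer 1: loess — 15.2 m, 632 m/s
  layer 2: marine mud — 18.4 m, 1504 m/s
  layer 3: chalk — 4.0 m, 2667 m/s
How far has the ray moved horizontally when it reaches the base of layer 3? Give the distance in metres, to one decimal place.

Apply Snell's law at each interface; in layer i the horizontal offset is hᵢ·tan θᵢ.
Layer 1: θ = 9.40°; offset = 15.2·tan 9.40° = 2.516 m.
Layer 2: sin θ = 1504·sin 9.4°/632 = 0.3887, θ = 22.87°; offset = 18.4·tan 22.87° = 7.762 m.
Layer 3: sin θ = 2667·sin 9.4°/632 = 0.6892, θ = 43.57°; offset = 4.0·tan 43.57° = 3.805 m.
Total horizontal offset = 14.083 m.

14.1 m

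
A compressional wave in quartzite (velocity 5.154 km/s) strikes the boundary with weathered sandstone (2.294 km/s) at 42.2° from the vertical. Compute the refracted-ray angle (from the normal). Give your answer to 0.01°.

sin θ₁/V₁ = sin θ₂/V₂ ⇒ sin θ₂ = 2.294·sin 42.2°/5.154 = 2.294·0.6717/5.154 = 0.2990.
θ₂ = arcsin 0.2990 = 17.40° from the normal.

17.40°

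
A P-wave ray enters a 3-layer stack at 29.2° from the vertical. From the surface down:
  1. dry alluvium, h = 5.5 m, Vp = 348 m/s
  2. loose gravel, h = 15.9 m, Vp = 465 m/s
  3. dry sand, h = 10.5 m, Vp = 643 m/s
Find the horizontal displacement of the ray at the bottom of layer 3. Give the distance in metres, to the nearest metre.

39 m

p = sin θ₁/V₁ = sin 29.2°/348 = 1.4019e-03 s/m is conserved through the stack.
Layer 1: θ = 29.20°; offset = 5.5·tan 29.20° = 3.074 m.
Layer 2: sin θ = p·465 = 0.6519 → θ = 40.68°; offset = 15.9·tan 40.68° = 13.668 m.
Layer 3: sin θ = p·643 = 0.9014 → θ = 64.35°; offset = 10.5·tan 64.35° = 21.862 m.
Σ offsets = 38.604 m.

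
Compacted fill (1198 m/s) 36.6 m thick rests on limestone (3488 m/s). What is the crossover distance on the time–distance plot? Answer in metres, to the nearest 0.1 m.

θ_c = arcsin(1198/3488) = 20.09°, so cos θ_c = 0.9392 and tᵢ = 2h cos θ_c/V₁ = 0.0574 s.
At crossover x/V₁ = x/V₂ + tᵢ ⇒ x = tᵢ/(1/V₁ − 1/V₂) = 0.05738/(8.3472e-04 − 2.8670e-04) = 104.71 m.

104.7 m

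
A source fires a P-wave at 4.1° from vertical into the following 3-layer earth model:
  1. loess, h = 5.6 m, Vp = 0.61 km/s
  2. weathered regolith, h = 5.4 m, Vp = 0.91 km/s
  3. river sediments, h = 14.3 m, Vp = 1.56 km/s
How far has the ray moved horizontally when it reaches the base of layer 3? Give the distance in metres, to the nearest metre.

Apply Snell's law at each interface; in layer i the horizontal offset is hᵢ·tan θᵢ.
Layer 1: θ = 4.10°; offset = 5.6·tan 4.10° = 0.401 m.
Layer 2: sin θ = 0.91·sin 4.1°/0.61 = 0.1067, θ = 6.12°; offset = 5.4·tan 6.12° = 0.579 m.
Layer 3: sin θ = 1.56·sin 4.1°/0.61 = 0.1828, θ = 10.54°; offset = 14.3·tan 10.54° = 2.660 m.
Σ offsets = 3.640 m.

4 m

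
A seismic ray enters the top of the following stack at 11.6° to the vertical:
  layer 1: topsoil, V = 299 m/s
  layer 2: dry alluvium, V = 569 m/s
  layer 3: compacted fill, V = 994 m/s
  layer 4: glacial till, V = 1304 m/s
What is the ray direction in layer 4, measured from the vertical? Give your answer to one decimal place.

Snell's law across each interface conserves sin θ / V, so sin θ_4 = V_4·sin θ₁/V₁.
sin θ_4 = 1304 × sin 11.6° / 299 = 0.8769.
θ_4 = 61.28° from the vertical.

61.3°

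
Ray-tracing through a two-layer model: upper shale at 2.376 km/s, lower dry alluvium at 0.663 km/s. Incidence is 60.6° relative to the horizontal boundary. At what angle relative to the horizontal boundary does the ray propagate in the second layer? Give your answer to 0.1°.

Angle from the normal: 90° − 60.6° = 29.4°.
Snell's law: sin θ₂ = (V₂/V₁)·sin θ₁ = (0.663/2.376)·sin 29.4° = 0.1370.
θ₂ = arcsin 0.1370 = 7.87° from the normal.
From the interface: 90° − 7.87° = 82.13°.

82.1°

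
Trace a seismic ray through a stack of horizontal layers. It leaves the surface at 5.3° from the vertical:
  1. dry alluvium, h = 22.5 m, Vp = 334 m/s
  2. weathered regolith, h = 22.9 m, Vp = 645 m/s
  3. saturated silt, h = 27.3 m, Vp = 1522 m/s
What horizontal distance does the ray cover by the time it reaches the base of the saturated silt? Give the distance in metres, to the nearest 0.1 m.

18.9 m

Ray parameter p = sin 5.3° / 334 m/s = 2.7656e-04 s/m.
Layer 1: θ = 5.30°; offset = 22.5·tan 5.30° = 2.087 m.
Layer 2: sin θ = p·645 = 0.1784 → θ = 10.28°; offset = 22.9·tan 10.28° = 4.151 m.
Layer 3: sin θ = p·1522 = 0.4209 → θ = 24.89°; offset = 27.3·tan 24.89° = 12.668 m.
Summing the layer offsets gives 18.907 m.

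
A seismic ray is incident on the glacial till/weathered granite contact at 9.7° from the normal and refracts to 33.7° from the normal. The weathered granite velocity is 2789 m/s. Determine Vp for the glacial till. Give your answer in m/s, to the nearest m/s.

847 m/s

Snell's law: sin 9.7°/V₁ = sin 33.7°/V₂.
V₁ = V₂·sin 9.7°/sin 33.7° = 2789 × 0.3037 = 846.93 m/s.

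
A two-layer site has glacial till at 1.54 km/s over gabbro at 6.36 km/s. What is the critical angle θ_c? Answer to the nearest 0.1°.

14.0°

At critical incidence the refracted ray runs along the interface (θ₂ = 90°), so sin θ_c = V₁/V₂.
θ_c = arcsin(1.54/6.36) = arcsin 0.2421 = 14.01°.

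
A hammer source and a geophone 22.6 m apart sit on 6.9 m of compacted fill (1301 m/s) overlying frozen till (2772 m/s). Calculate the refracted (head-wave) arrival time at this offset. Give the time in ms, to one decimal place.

θ_c = arcsin(V₁/V₂) = arcsin(1301/2772) = 27.99°, cos θ_c = 0.8830.
Intercept time tᵢ = 2h cos θ_c / V₁ = 2·6.9·0.8830/1301 = 0.00937 s.
t = x/V₂ + tᵢ = 22.6/2772 + 0.00937 = 0.01752 s.

17.5 ms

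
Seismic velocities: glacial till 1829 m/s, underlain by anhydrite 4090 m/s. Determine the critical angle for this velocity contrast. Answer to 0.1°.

At critical incidence the refracted ray runs along the interface (θ₂ = 90°), so sin θ_c = V₁/V₂.
θ_c = arcsin(1829/4090) = arcsin 0.4472 = 26.56°.

26.6°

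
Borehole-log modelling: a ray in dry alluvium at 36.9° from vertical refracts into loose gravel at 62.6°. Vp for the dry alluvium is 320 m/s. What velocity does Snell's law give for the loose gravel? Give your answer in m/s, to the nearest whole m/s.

473 m/s

Snell's law: sin 36.9°/V₁ = sin 62.6°/V₂.
V₂ = V₁·sin 62.6°/sin 36.9° = 320 × 1.4787 = 473.17 m/s.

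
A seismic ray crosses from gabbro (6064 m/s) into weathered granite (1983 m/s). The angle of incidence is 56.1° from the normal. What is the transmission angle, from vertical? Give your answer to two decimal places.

15.75°

Snell's law: sin θ₂ = (V₂/V₁)·sin θ₁ = (1983/6064)·sin 56.1° = 0.2714.
θ₂ = sin⁻¹(0.2714) = 15.75° (from vertical).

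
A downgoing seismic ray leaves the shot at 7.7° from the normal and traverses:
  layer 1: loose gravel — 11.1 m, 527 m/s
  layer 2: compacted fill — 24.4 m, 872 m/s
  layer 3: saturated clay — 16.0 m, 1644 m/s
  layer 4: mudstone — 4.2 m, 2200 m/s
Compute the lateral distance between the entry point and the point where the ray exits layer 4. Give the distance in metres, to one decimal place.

17.2 m

p = sin θ₁/V₁ = sin 7.7°/527 = 2.5424e-04 s/m is conserved through the stack.
Layer 1: θ = 7.70°; offset = 11.1·tan 7.70° = 1.501 m.
Layer 2: sin θ = p·872 = 0.2217 → θ = 12.81°; offset = 24.4·tan 12.81° = 5.548 m.
Layer 3: sin θ = p·1644 = 0.4180 → θ = 24.71°; offset = 16.0·tan 24.71° = 7.361 m.
Layer 4: sin θ = p·2200 = 0.5593 → θ = 34.01°; offset = 4.2·tan 34.01° = 2.834 m.
Σ offsets = 17.244 m.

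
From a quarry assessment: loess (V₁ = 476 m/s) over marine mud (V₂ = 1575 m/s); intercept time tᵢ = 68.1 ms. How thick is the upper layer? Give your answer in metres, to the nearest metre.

h = tᵢ·V₁·V₂ / (2·√(V₂²−V₁²)).
√(V₂²−V₁²) = √(1575² − 476²) = 1501.3 m/s.
h = 0.0681 s × 476 × 1575 / (2 × 1501.3) = 17.00 m.

17 m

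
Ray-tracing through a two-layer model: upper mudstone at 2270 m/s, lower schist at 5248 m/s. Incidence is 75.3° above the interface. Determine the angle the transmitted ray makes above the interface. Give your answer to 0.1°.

Convert to the normal: θ₁ = 90° − 75.3° = 14.7°.
Snell's law: sin θ₂ = (V₂/V₁)·sin θ₁ = (5248/2270)·sin 14.7° = 0.5867.
θ₂ = sin⁻¹(0.5867) = 35.92° (from vertical).
From the interface: 90° − 35.92° = 54.08°.

54.1°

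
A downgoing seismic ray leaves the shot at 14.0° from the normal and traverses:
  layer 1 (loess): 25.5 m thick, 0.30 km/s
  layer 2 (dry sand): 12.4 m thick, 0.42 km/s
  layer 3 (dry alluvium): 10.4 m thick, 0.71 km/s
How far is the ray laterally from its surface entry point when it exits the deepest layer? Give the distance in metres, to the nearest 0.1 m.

p = sin θ₁/V₁ = sin 14.0°/0.30 = 8.0641e-01 s/km is conserved through the stack.
Layer 1: θ = 14.00°; offset = 25.5·tan 14.00° = 6.358 m.
Layer 2: sin θ = p·0.42 = 0.3387 → θ = 19.80°; offset = 12.4·tan 19.80° = 4.464 m.
Layer 3: sin θ = p·0.71 = 0.5725 → θ = 34.93°; offset = 10.4·tan 34.93° = 7.263 m.
Summing the layer offsets gives 18.084 m.

18.1 m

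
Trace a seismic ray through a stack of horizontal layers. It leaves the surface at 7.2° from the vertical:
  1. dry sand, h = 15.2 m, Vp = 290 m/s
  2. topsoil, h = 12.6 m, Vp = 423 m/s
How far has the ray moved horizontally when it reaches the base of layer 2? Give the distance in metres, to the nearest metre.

4 m

Apply Snell's law at each interface; in layer i the horizontal offset is hᵢ·tan θᵢ.
Layer 1: θ = 7.20°; offset = 15.2·tan 7.20° = 1.920 m.
Layer 2: sin θ = 423·sin 7.2°/290 = 0.1828, θ = 10.53°; offset = 12.6·tan 10.53° = 2.343 m.
Total horizontal offset = 4.263 m.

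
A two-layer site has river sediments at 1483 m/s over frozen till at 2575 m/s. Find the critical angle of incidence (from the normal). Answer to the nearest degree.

35°

Critical incidence: sin θ_c = V₁/V₂ = 1483/2575 = 0.5759.
θ_c = arcsin 0.5759 = 35.16°.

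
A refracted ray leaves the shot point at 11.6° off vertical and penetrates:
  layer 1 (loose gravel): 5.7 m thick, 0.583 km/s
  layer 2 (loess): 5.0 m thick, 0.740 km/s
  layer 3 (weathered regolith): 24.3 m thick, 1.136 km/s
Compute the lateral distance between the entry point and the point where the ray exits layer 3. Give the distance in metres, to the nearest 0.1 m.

Ray parameter p = sin 11.6° / 0.583 km/s = 3.4490e-01 s/km.
Layer 1: θ = 11.60°; offset = 5.7·tan 11.60° = 1.170 m.
Layer 2: sin θ = p·0.740 = 0.2552 → θ = 14.79°; offset = 5.0·tan 14.79° = 1.320 m.
Layer 3: sin θ = p·1.136 = 0.3918 → θ = 23.07°; offset = 24.3·tan 23.07° = 10.348 m.
Σ offsets = 12.838 m.

12.8 m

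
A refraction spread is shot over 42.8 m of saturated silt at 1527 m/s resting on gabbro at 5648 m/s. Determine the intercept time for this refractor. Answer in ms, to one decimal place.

tᵢ = 2h·√(V₂²−V₁²)/(V₁V₂).
√(V₂²−V₁²) = √(5648²−1527²) = 5437.7 m/s.
tᵢ = 2·42.8·5437.7/(1527·5648) = 0.05397 s.

54.0 ms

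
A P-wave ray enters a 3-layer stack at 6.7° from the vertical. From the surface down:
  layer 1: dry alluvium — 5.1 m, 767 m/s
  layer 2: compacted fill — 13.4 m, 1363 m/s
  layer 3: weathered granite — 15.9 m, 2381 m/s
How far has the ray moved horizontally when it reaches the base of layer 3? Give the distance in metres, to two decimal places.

Apply Snell's law at each interface; in layer i the horizontal offset is hᵢ·tan θᵢ.
Layer 1: θ = 6.70°; offset = 5.1·tan 6.70° = 0.5991 m.
Layer 2: sin θ = 1363·sin 6.7°/767 = 0.2073, θ = 11.97°; offset = 13.4·tan 11.97° = 2.8399 m.
Layer 3: sin θ = 2381·sin 6.7°/767 = 0.3622, θ = 21.23°; offset = 15.9·tan 21.23° = 6.1781 m.
Total horizontal offset = 9.6172 m.

9.62 m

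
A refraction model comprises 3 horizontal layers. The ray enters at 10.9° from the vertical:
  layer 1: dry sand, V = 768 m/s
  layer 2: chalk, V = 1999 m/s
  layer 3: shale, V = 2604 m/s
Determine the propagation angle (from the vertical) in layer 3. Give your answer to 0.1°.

39.9°

Snell's law across each interface conserves sin θ / V, so sin θ_3 = V_3·sin θ₁/V₁.
sin θ_3 = 2604 × sin 10.9° / 768 = 0.6412.
θ_3 = arcsin 0.6412 = 39.88°.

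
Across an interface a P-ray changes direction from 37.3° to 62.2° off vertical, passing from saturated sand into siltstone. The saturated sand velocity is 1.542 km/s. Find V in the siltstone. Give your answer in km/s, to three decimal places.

Snell's law: sin 37.3°/V₁ = sin 62.2°/V₂.
V₂ = V₁·sin 62.2°/sin 37.3° = 1.542 × 1.4597 = 2.251 km/s.

2.251 km/s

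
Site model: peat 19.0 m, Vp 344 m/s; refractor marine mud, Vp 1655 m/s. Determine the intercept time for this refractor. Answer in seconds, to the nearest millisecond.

0.108 s

θ_c = arcsin(V₁/V₂) = arcsin(344/1655) = 12.00°; cos θ_c = 0.9782.
tᵢ = 2h·cos θ_c / V₁ = 2·19.0·0.9782 / 344 = 0.10805 s.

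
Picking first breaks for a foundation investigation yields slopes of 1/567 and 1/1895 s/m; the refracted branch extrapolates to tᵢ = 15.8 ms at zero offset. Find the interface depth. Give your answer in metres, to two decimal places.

4.69 m

h = tᵢ·V₁·V₂ / (2·√(V₂²−V₁²)).
√(V₂²−V₁²) = √(1895² − 567²) = 1808.2 m/s.
h = 0.0158 s × 567 × 1895 / (2 × 1808.2) = 4.69 m.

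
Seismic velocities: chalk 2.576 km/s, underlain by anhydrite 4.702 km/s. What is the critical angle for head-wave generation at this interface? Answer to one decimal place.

33.2°

Critical incidence: sin θ_c = V₁/V₂ = 2.576/4.702 = 0.5479.
θ_c = arcsin 0.5479 = 33.22°.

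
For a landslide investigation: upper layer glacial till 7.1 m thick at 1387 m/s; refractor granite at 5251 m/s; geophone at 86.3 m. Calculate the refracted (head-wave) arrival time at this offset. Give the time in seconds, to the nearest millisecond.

0.026 s

t = x/V₂ + 2h·√(V₂²−V₁²)/(V₁V₂).
√(V₂²−V₁²) = √(5251²−1387²) = 5064.5 m/s; delay term = 2·7.1·5064.5/(1387·5251) = 0.00987 s.
t = 86.3/5251 + 0.00987 = 0.02631 s.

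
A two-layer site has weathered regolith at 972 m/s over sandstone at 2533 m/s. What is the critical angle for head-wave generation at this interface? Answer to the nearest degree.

23°

At critical incidence the refracted ray runs along the interface (θ₂ = 90°), so sin θ_c = V₁/V₂.
θ_c = arcsin(972/2533) = arcsin 0.3837 = 22.57°.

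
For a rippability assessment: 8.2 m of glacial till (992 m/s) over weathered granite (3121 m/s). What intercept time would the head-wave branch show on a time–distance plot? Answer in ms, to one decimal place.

15.7 ms

tᵢ = 2h·√(V₂²−V₁²)/(V₁V₂).
√(V₂²−V₁²) = √(3121²−992²) = 2959.2 m/s.
tᵢ = 2·8.2·2959.2/(992·3121) = 0.01567 s.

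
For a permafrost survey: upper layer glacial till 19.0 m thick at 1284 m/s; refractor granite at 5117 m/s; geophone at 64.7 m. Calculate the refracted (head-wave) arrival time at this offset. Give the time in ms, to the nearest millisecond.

41 ms

t = x/V₂ + 2h·√(V₂²−V₁²)/(V₁V₂).
√(V₂²−V₁²) = √(5117²−1284²) = 4953.3 m/s; delay term = 2·19.0·4953.3/(1284·5117) = 0.02865 s.
t = 64.7/5117 + 0.02865 = 0.04129 s.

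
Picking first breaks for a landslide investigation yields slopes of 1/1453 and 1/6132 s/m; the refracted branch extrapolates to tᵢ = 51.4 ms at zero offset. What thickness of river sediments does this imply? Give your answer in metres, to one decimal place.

38.4 m

θ_c = arcsin(1453/6132) = 13.71°; cos θ_c = 0.9715.
tᵢ = 2h cos θ_c/V₁ ⇒ h = tᵢ·V₁/(2 cos θ_c) = 0.0514·1453/(2·0.9715) = 38.44 m.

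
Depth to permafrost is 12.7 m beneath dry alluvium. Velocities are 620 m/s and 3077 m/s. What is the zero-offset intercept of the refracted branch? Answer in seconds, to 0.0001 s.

0.0401 s

tᵢ = 2h·√(V₂²−V₁²)/(V₁V₂).
√(V₂²−V₁²) = √(3077²−620²) = 3013.9 m/s.
tᵢ = 2·12.7·3013.9/(620·3077) = 0.04013 s.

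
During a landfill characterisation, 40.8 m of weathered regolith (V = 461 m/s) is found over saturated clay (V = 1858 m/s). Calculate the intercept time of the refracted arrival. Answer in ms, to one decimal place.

171.5 ms

tᵢ = 2h·√(V₂²−V₁²)/(V₁V₂).
√(V₂²−V₁²) = √(1858²−461²) = 1799.9 m/s.
tᵢ = 2·40.8·1799.9/(461·1858) = 0.17147 s.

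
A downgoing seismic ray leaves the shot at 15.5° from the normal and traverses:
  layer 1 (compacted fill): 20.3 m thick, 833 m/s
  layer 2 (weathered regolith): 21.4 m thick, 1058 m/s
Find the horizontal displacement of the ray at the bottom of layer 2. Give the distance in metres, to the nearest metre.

13 m

Ray parameter p = sin 15.5° / 833 m/s = 3.2081e-04 s/m.
Layer 1: θ = 15.50°; offset = 20.3·tan 15.50° = 5.630 m.
Layer 2: sin θ = p·1058 = 0.3394 → θ = 19.84°; offset = 21.4·tan 19.84° = 7.722 m.
Σ offsets = 13.352 m.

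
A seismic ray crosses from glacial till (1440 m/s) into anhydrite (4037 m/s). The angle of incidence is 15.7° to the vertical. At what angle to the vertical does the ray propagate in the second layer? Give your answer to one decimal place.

49.3°

sin θ₁/V₁ = sin θ₂/V₂ ⇒ sin θ₂ = 4037·sin 15.7°/1440 = 4037·0.2706/1440 = 0.7586.
θ₂ = arcsin 0.7586 = 49.34° from the normal.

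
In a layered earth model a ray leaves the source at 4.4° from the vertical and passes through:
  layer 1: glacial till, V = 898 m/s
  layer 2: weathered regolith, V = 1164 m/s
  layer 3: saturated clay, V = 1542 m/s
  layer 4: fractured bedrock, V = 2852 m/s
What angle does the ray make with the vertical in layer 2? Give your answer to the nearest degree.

6°

Ray parameter p = sin 4.4° / 898 = 8.5433e-05 s/m.
sin θ_2 = p·V_2 = 8.5433e-05 × 1164 = 0.0994.
θ_2 = arcsin 0.0994 = 5.71°.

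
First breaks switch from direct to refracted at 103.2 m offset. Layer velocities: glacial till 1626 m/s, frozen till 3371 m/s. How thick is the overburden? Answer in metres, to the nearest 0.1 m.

30.5 m

x_cross = 2h·√((V₂+V₁)/(V₂−V₁)) → h = x_cross / (2·√((V₂+V₁)/(V₂−V₁))).
√((V₂+V₁)/(V₂−V₁)) = √((3371+1626)/(3371−1626)) = 1.6922.
h = 103.2 / (2·1.6922) = 30.49 m.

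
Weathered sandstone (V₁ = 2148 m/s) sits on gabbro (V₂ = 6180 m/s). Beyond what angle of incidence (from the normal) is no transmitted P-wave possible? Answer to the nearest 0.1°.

Critical incidence: sin θ_c = V₁/V₂ = 2148/6180 = 0.3476.
θ_c = arcsin 0.3476 = 20.34°.

20.3°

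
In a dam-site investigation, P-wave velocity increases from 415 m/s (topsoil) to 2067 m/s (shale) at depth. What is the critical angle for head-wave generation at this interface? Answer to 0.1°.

11.6°

At critical incidence the refracted ray runs along the interface (θ₂ = 90°), so sin θ_c = V₁/V₂.
θ_c = arcsin(415/2067) = arcsin 0.2008 = 11.58°.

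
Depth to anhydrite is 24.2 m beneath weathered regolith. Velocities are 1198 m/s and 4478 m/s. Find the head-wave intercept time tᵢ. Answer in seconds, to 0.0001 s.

0.0389 s

θ_c = arcsin(V₁/V₂) = arcsin(1198/4478) = 15.52°; cos θ_c = 0.9635.
tᵢ = 2h·cos θ_c / V₁ = 2·24.2·0.9635 / 1198 = 0.03893 s.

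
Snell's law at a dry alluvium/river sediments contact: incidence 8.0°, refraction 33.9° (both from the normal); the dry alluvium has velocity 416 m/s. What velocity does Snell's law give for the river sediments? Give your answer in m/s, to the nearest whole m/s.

Snell's law: sin 8.0°/V₁ = sin 33.9°/V₂.
V₂ = V₁·sin 33.9°/sin 8.0° = 416 × 4.0076 = 1667.15 m/s.

1667 m/s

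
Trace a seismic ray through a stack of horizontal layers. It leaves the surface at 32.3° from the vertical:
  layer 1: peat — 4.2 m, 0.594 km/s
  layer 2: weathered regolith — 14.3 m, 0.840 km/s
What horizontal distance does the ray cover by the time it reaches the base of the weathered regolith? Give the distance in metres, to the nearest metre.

Apply Snell's law at each interface; in layer i the horizontal offset is hᵢ·tan θᵢ.
Layer 1: θ = 32.30°; offset = 4.2·tan 32.30° = 2.655 m.
Layer 2: sin θ = 0.840·sin 32.3°/0.594 = 0.7556, θ = 49.08°; offset = 14.3·tan 49.08° = 16.498 m.
Summing the layer offsets gives 19.153 m.

19 m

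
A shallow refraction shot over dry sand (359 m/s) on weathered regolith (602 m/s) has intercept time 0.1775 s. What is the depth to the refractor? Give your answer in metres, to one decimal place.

39.7 m

θ_c = arcsin(359/602) = 36.61°; cos θ_c = 0.8027.
tᵢ = 2h cos θ_c/V₁ ⇒ h = tᵢ·V₁/(2 cos θ_c) = 0.1775·359/(2·0.8027) = 39.69 m.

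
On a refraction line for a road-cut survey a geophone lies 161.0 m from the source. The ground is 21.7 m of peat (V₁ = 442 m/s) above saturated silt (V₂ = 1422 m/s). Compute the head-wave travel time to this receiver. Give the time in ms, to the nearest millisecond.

207 ms

t = x/V₂ + 2h·√(V₂²−V₁²)/(V₁V₂).
√(V₂²−V₁²) = √(1422²−442²) = 1351.6 m/s; delay term = 2·21.7·1351.6/(442·1422) = 0.09333 s.
t = 161.0/1422 + 0.09333 = 0.20655 s.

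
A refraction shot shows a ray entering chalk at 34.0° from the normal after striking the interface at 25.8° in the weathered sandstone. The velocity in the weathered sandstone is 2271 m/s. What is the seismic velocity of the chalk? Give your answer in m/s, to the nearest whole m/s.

sin 25.8° = 0.4352; sin 34.0° = 0.5592.
V₂ = V₁·(sin θ₂/sin θ₁) = 2271·(0.5592/0.4352) = 2917.82 m/s.

2918 m/s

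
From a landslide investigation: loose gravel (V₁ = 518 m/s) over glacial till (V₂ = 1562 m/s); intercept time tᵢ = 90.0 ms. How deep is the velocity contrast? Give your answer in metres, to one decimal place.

h = tᵢ·V₁·V₂ / (2·√(V₂²−V₁²)).
√(V₂²−V₁²) = √(1562² − 518²) = 1473.6 m/s.
h = 0.09 s × 518 × 1562 / (2 × 1473.6) = 24.71 m.

24.7 m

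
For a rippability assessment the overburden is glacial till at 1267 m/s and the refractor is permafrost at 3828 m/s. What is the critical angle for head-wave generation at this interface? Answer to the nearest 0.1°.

Critical incidence: sin θ_c = V₁/V₂ = 1267/3828 = 0.3310.
θ_c = arcsin 0.3310 = 19.33°.

19.3°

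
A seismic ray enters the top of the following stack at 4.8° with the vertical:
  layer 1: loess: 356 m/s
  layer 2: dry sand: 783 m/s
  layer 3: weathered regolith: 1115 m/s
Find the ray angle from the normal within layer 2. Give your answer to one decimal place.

Snell's law across each interface conserves sin θ / V, so sin θ_2 = V_2·sin θ₁/V₁.
sin θ_2 = 783 × sin 4.8° / 356 = 0.1840.
θ_2 = arcsin 0.1840 = 10.61°.

10.6°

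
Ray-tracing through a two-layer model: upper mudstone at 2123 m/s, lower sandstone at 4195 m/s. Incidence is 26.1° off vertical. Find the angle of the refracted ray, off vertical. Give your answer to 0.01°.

60.38°

Snell's law: sin θ₂ = (V₂/V₁)·sin θ₁ = (4195/2123)·sin 26.1° = 0.8693.
θ₂ = sin⁻¹(0.8693) = 60.38° (from vertical).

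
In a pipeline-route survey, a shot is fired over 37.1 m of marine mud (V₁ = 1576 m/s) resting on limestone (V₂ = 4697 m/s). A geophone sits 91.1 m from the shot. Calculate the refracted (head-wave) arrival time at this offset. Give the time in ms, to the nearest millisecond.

θ_c = arcsin(V₁/V₂) = arcsin(1576/4697) = 19.60°, cos θ_c = 0.9420.
Intercept time tᵢ = 2h cos θ_c / V₁ = 2·37.1·0.9420/1576 = 0.04435 s.
t = x/V₂ + tᵢ = 91.1/4697 + 0.04435 = 0.06375 s.

64 ms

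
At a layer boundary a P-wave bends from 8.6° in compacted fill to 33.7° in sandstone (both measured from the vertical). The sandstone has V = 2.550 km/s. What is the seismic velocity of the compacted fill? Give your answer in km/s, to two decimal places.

sin 8.6° = 0.1495; sin 33.7° = 0.5548.
V₁ = V₂·(sin θ₁/sin θ₂) = 2.550·(0.1495/0.5548) = 0.69 km/s.

0.69 km/s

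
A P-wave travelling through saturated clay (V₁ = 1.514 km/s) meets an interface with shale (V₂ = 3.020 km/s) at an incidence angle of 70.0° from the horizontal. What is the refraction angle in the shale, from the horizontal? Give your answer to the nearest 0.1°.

Convert to the normal: θ₁ = 90° − 70.0° = 20.0°.
Snell's law: sin θ₂ = (V₂/V₁)·sin θ₁ = (3.020/1.514)·sin 20.0° = 0.6822.
θ₂ = arcsin 0.6822 = 43.02° from the normal.
From the interface: 90° − 43.02° = 46.98°.

47.0°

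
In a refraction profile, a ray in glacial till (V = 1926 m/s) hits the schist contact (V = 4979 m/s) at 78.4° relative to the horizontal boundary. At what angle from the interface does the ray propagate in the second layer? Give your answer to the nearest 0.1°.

58.7°

Angle from the normal: 90° − 78.4° = 11.6°.
sin θ₁/V₁ = sin θ₂/V₂ ⇒ sin θ₂ = 4979·sin 11.6°/1926 = 4979·0.2011/1926 = 0.5198.
θ₂ = arcsin 0.5198 = 31.32° from the normal.
From the interface: 90° − 31.32° = 58.68°.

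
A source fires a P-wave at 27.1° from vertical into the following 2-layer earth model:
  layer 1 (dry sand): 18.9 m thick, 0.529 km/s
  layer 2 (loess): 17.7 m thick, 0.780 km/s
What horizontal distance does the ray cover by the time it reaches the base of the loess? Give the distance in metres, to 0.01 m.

25.72 m

Ray parameter p = sin 27.1° / 0.529 km/s = 8.6114e-01 s/km.
Layer 1: θ = 27.10°; offset = 18.9·tan 27.10° = 9.6716 m.
Layer 2: sin θ = p·0.780 = 0.6717 → θ = 42.20°; offset = 17.7·tan 42.20° = 16.0481 m.
Total horizontal offset = 25.7198 m.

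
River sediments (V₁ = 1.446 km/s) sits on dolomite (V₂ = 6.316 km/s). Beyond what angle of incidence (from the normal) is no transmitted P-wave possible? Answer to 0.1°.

Critical incidence: sin θ_c = V₁/V₂ = 1.446/6.316 = 0.2289.
θ_c = arcsin 0.2289 = 13.23°.

13.2°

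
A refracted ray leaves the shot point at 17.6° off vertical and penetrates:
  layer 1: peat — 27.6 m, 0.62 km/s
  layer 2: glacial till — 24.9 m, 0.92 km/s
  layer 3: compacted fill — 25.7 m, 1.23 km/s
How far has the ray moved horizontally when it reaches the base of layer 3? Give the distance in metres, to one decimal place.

Ray parameter p = sin 17.6° / 0.62 km/s = 4.8769e-01 s/km.
Layer 1: θ = 17.60°; offset = 27.6·tan 17.60° = 8.755 m.
Layer 2: sin θ = p·0.92 = 0.4487 → θ = 26.66°; offset = 24.9·tan 26.66° = 12.501 m.
Layer 3: sin θ = p·1.23 = 0.5999 → θ = 36.86°; offset = 25.7·tan 36.86° = 19.268 m.
Total horizontal offset = 40.524 m.

40.5 m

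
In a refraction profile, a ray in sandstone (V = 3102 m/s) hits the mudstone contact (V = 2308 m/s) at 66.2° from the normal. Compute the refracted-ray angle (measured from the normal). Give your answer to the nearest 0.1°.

42.9°

sin θ₁/V₁ = sin θ₂/V₂ ⇒ sin θ₂ = 2308·sin 66.2°/3102 = 2308·0.9150/3102 = 0.6808.
θ₂ = arcsin 0.6808 = 42.90° from the normal.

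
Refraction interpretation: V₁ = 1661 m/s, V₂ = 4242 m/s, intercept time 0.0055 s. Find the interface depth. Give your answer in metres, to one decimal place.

θ_c = arcsin(1661/4242) = 23.05°; cos θ_c = 0.9202.
tᵢ = 2h cos θ_c/V₁ ⇒ h = tᵢ·V₁/(2 cos θ_c) = 0.0055·1661/(2·0.9202) = 4.96 m.

5.0 m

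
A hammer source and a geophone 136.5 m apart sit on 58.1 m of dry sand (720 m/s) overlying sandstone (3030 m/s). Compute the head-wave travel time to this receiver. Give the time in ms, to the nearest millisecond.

202 ms

θ_c = arcsin(V₁/V₂) = arcsin(720/3030) = 13.75°, cos θ_c = 0.9714.
Intercept time tᵢ = 2h cos θ_c / V₁ = 2·58.1·0.9714/720 = 0.15677 s.
t = x/V₂ + tᵢ = 136.5/3030 + 0.15677 = 0.20182 s.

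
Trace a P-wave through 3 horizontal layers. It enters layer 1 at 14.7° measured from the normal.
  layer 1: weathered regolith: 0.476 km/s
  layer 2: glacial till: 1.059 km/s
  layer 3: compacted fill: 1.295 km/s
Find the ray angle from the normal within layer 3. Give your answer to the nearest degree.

Ray parameter p = sin 14.7° / 0.476 = 5.3310e-01 s/km.
sin θ_3 = p·V_3 = 5.3310e-01 × 1.295 = 0.6904.
θ_3 = arcsin 0.6904 = 43.66°.

44°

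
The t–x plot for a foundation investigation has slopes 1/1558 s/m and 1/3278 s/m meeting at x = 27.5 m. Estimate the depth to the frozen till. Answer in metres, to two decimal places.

x_cross = 2h·√((V₂+V₁)/(V₂−V₁)) → h = x_cross / (2·√((V₂+V₁)/(V₂−V₁))).
√((V₂+V₁)/(V₂−V₁)) = √((3278+1558)/(3278−1558)) = 1.6768.
h = 27.5 / (2·1.6768) = 8.20 m.

8.20 m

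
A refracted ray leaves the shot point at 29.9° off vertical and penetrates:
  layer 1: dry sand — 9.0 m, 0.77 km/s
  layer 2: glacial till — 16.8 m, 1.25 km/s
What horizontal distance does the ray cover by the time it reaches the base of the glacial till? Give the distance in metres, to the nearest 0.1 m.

28.3 m

p = sin θ₁/V₁ = sin 29.9°/0.77 = 6.4739e-01 s/km is conserved through the stack.
Layer 1: θ = 29.90°; offset = 9.0·tan 29.90° = 5.175 m.
Layer 2: sin θ = p·1.25 = 0.8092 → θ = 54.02°; offset = 16.8·tan 54.02° = 23.141 m.
Σ offsets = 28.316 m.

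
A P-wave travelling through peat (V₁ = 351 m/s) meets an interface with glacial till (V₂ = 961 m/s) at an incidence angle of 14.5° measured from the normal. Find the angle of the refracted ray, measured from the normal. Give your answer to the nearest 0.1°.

sin θ₁/V₁ = sin θ₂/V₂ ⇒ sin θ₂ = 961·sin 14.5°/351 = 961·0.2504/351 = 0.6855.
θ₂ = sin⁻¹(0.6855) = 43.28° (from vertical).

43.3°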